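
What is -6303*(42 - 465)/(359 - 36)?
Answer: 2666169/323 ≈ 8254.4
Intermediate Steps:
-6303*(42 - 465)/(359 - 36) = -(-2666169)/323 = -6303*(-423/323) = 2666169/323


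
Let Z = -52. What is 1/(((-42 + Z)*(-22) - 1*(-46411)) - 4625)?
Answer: 1/43854 ≈ 2.2803e-5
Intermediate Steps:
1/(((-42 + Z)*(-22) - 1*(-46411)) - 4625) = 1/(((-42 - 52)*(-22) - 1*(-46411)) - 4625) = 1/((-94*(-22) + 46411) - 4625) = 1/((2068 + 46411) - 4625) = 1/(48479 - 4625) = 1/43854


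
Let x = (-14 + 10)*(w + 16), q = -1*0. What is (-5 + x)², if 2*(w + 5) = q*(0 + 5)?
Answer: 2401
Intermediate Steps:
q = 0
w = -5 (w = -5 + (0*(0 + 5))/2 = -5 + (0*5)/2 = -5 + (½)*0 = -5 + 0 = -5)
x = -44 (x = (-14 + 10)*(-5 + 16) = -4*11 = -44)
(-5 + x)² = (-5 - 44)² = (-49)² = 2401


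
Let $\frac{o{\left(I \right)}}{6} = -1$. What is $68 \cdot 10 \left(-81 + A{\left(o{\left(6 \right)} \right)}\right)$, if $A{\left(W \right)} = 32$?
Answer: $-33320$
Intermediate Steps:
$o{\left(I \right)} = -6$ ($o{\left(I \right)} = 6 \left(-1\right) = -6$)
$68 \cdot 10 \left(-81 + A{\left(o{\left(6 \right)} \right)}\right) = 68 \cdot 10 \left(-81 + 32\right) = 680 \left(-49\right) = -33320$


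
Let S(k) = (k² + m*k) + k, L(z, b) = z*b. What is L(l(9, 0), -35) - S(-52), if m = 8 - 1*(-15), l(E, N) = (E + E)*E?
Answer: -7126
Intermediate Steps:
l(E, N) = 2*E² (l(E, N) = (2*E)*E = 2*E²)
m = 23 (m = 8 + 15 = 23)
L(z, b) = b*z
S(k) = k² + 24*k (S(k) = (k² + 23*k) + k = k² + 24*k)
L(l(9, 0), -35) - S(-52) = -70*9² - (-52)*(24 - 52) = -70*81 - (-52)*(-28) = -35*162 - 1*1456 = -5670 - 1456 = -7126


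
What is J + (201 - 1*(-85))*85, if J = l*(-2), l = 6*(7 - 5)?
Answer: 24286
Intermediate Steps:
l = 12 (l = 6*2 = 12)
J = -24 (J = 12*(-2) = -24)
J + (201 - 1*(-85))*85 = -24 + (201 - 1*(-85))*85 = -24 + (201 + 85)*85 = -24 + 286*85 = -24 + 24310 = 24286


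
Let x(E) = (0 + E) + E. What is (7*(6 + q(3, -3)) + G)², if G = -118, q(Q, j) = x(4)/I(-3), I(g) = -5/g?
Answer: 44944/25 ≈ 1797.8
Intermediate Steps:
x(E) = 2*E (x(E) = E + E = 2*E)
q(Q, j) = 24/5 (q(Q, j) = (2*4)/((-5/(-3))) = 8/((-5*(-⅓))) = 8/(5/3) = 8*(⅗) = 24/5)
(7*(6 + q(3, -3)) + G)² = (7*(6 + 24/5) - 118)² = (7*(54/5) - 118)² = (378/5 - 118)² = (-212/5)² = 44944/25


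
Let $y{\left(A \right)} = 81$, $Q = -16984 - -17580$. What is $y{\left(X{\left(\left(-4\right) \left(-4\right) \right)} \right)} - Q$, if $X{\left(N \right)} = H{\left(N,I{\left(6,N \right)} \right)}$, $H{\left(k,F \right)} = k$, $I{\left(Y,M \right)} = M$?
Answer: $-515$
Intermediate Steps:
$X{\left(N \right)} = N$
$Q = 596$ ($Q = -16984 + 17580 = 596$)
$y{\left(X{\left(\left(-4\right) \left(-4\right) \right)} \right)} - Q = 81 - 596 = -515$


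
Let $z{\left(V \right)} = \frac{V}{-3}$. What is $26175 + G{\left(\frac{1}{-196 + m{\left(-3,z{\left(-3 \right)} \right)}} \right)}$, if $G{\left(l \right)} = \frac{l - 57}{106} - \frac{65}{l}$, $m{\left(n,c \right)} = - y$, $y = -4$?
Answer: $\frac{786695615}{20352} \approx 38654.0$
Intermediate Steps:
$z{\left(V \right)} = - \frac{V}{3}$ ($z{\left(V \right)} = V \left(- \frac{1}{3}\right) = - \frac{V}{3}$)
$m{\left(n,c \right)} = 4$ ($m{\left(n,c \right)} = \left(-1\right) \left(-4\right) = 4$)
$G{\left(l \right)} = - \frac{57}{106} - \frac{65}{l} + \frac{l}{106}$ ($G{\left(l \right)} = \left(l - 57\right) \frac{1}{106} - \frac{65}{l} = \left(-57 + l\right) \frac{1}{106} - \frac{65}{l} = \left(- \frac{57}{106} + \frac{l}{106}\right) - \frac{65}{l} = - \frac{57}{106} - \frac{65}{l} + \frac{l}{106}$)
$26175 + G{\left(\frac{1}{-196 + m{\left(-3,z{\left(-3 \right)} \right)}} \right)} = 26175 + \frac{-6890 + \frac{-57 + \frac{1}{-196 + 4}}{-196 + 4}}{106 \frac{1}{-196 + 4}} = 26175 + \frac{-6890 + \frac{-57 + \frac{1}{-192}}{-192}}{106 \frac{1}{-192}} = 26175 + \frac{-6890 - \frac{-57 - \frac{1}{192}}{192}}{106 \left(- \frac{1}{192}\right)} = 26175 + \frac{1}{106} \left(-192\right) \left(-6890 - - \frac{10945}{36864}\right) = 26175 + \frac{1}{106} \left(-192\right) \left(-6890 + \frac{10945}{36864}\right) = 26175 + \frac{1}{106} \left(-192\right) \left(- \frac{253982015}{36864}\right) = 26175 + \frac{253982015}{20352} = \frac{786695615}{20352}$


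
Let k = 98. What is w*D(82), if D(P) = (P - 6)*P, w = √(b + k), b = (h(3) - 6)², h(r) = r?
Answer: 6232*√107 ≈ 64464.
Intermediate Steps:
b = 9 (b = (3 - 6)² = (-3)² = 9)
w = √107 (w = √(9 + 98) = √107 ≈ 10.344)
D(P) = P*(-6 + P) (D(P) = (-6 + P)*P = P*(-6 + P))
w*D(82) = √107*(82*(-6 + 82)) = √107*(82*76) = √107*6232 = 6232*√107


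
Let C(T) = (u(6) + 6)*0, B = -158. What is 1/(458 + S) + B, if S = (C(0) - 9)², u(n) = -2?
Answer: -85161/539 ≈ -158.00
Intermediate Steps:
C(T) = 0 (C(T) = (-2 + 6)*0 = 4*0 = 0)
S = 81 (S = (0 - 9)² = (-9)² = 81)
1/(458 + S) + B = 1/(458 + 81) - 158 = 1/539 - 158 = -85161/539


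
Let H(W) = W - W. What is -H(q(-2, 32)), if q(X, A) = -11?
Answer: 0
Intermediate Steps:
H(W) = 0
-H(q(-2, 32)) = -1*0 = 0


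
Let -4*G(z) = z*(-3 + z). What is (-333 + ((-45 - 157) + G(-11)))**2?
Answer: 1315609/4 ≈ 3.2890e+5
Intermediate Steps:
G(z) = -z*(-3 + z)/4
(-333 + ((-45 - 157) + G(-11)))**2 = (-333 + ((-45 - 157) + (1/4)*(-11)*(3 - 1*(-11))))**2 = (-333 + (-202 + (1/4)*(-11)*(3 + 11)))**2 = (-333 + (-202 + (1/4)*(-11)*14))**2 = (-333 + (-202 - 77/2))**2 = (-333 - 481/2)**2 = (-1147/2)**2 = 1315609/4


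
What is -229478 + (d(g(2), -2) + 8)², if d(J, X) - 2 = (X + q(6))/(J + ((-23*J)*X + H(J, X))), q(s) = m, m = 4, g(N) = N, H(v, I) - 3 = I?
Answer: -2070132646/9025 ≈ -2.2938e+5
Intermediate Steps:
H(v, I) = 3 + I
q(s) = 4
d(J, X) = 2 + (4 + X)/(3 + J + X - 23*J*X) (d(J, X) = 2 + (X + 4)/(J + ((-23*J)*X + (3 + X))) = 2 + (4 + X)/(J + (-23*J*X + (3 + X))) = 2 + (4 + X)/(J + (3 + X - 23*J*X)) = 2 + (4 + X)/(3 + J + X - 23*J*X))
-229478 + (d(g(2), -2) + 8)² = -229478 + ((10 + 2*2 + 3*(-2) - 46*2*(-2))/(3 + 2 - 2 - 23*2*(-2)) + 8)² = -229478 + ((10 + 4 - 6 + 184)/(3 + 2 - 2 + 92) + 8)² = -229478 + (192/95 + 8)² = -229478 + (952/95)² = -229478 + 906304/9025 = -2070132646/9025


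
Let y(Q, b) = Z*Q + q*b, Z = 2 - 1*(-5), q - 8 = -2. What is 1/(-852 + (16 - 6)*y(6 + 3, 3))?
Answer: -1/42 ≈ -0.023810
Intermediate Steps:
q = 6 (q = 8 - 2 = 6)
Z = 7 (Z = 2 + 5 = 7)
y(Q, b) = 6*b + 7*Q (y(Q, b) = 7*Q + 6*b = 6*b + 7*Q)
1/(-852 + (16 - 6)*y(6 + 3, 3)) = 1/(-852 + (16 - 6)*(6*3 + 7*(6 + 3))) = 1/(-852 + 10*(18 + 7*9)) = 1/(-852 + 10*(18 + 63)) = 1/(-852 + 10*81) = 1/(-852 + 810) = 1/(-42) = -1/42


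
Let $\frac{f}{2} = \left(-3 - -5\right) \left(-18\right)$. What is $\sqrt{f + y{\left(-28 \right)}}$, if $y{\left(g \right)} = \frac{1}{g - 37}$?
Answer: $\frac{i \sqrt{304265}}{65} \approx 8.4862 i$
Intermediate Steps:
$y{\left(g \right)} = \frac{1}{-37 + g}$
$f = -72$ ($f = 2 \left(-3 - -5\right) \left(-18\right) = 2 \left(-3 + 5\right) \left(-18\right) = 2 \cdot 2 \left(-18\right) = 2 \left(-36\right) = -72$)
$\sqrt{f + y{\left(-28 \right)}} = \sqrt{-72 + \frac{1}{-37 - 28}} = \sqrt{-72 + \frac{1}{-65}} = \sqrt{-72 - \frac{1}{65}} = \sqrt{- \frac{4681}{65}} = \frac{i \sqrt{304265}}{65}$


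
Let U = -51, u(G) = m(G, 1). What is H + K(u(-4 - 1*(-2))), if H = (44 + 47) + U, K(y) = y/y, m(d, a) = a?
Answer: 41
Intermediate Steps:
u(G) = 1
K(y) = 1
H = 40 (H = (44 + 47) - 51 = 91 - 51 = 40)
H + K(u(-4 - 1*(-2))) = 40 + 1 = 41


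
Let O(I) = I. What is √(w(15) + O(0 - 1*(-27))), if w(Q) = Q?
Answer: √42 ≈ 6.4807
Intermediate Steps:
√(w(15) + O(0 - 1*(-27))) = √(15 + (0 - 1*(-27))) = √(15 + (0 + 27)) = √(15 + 27) = √42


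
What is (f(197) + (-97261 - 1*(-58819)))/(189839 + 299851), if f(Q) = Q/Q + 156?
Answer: -7657/97938 ≈ -0.078182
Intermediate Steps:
f(Q) = 157 (f(Q) = 1 + 156 = 157)
(f(197) + (-97261 - 1*(-58819)))/(189839 + 299851) = (157 + (-97261 - 1*(-58819)))/(189839 + 299851) = (157 + (-97261 + 58819))/489690 = (157 - 38442)*(1/489690) = -38285*1/489690 = -7657/97938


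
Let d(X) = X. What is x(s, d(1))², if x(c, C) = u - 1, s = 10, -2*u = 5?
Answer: 49/4 ≈ 12.250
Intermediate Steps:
u = -5/2 (u = -½*5 = -5/2 ≈ -2.5000)
x(c, C) = -7/2 (x(c, C) = -5/2 - 1 = -7/2)
x(s, d(1))² = (-7/2)² = 49/4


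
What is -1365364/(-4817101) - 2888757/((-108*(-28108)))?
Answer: -361875847843/541596299632 ≈ -0.66817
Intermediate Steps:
-1365364/(-4817101) - 2888757/((-108*(-28108))) = -1365364*(-1/4817101) - 2888757/3035664 = 1365364/4817101 - 2888757*1/3035664 = 1365364/4817101 - 106991/112432 = -361875847843/541596299632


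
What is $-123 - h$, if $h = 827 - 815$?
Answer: $-135$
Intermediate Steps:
$h = 12$
$-123 - h = -123 - 12 = -135$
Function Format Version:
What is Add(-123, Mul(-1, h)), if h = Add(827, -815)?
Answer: -135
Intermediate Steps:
h = 12
Add(-123, Mul(-1, h)) = Add(-123, Mul(-1, 12)) = Add(-123, -12) = -135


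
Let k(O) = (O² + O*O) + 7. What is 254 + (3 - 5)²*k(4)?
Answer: 410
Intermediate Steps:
k(O) = 7 + 2*O² (k(O) = (O² + O²) + 7 = 2*O² + 7 = 7 + 2*O²)
254 + (3 - 5)²*k(4) = 254 + (3 - 5)²*(7 + 2*4²) = 254 + (-2)²*(7 + 2*16) = 254 + 4*(7 + 32) = 254 + 4*39 = 254 + 156 = 410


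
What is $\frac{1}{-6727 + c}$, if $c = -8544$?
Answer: $- \frac{1}{15271} \approx -6.5484 \cdot 10^{-5}$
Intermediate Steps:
$\frac{1}{-6727 + c} = \frac{1}{-6727 - 8544} = \frac{1}{-15271} = - \frac{1}{15271}$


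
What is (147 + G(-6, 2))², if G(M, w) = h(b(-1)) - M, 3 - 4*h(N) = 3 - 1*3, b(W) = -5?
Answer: 378225/16 ≈ 23639.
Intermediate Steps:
h(N) = ¾ (h(N) = ¾ - (3 - 1*3)/4 = ¾ - (3 - 3)/4 = ¾ - ¼*0 = ¾ + 0 = ¾)
G(M, w) = ¾ - M
(147 + G(-6, 2))² = (147 + (¾ - 1*(-6)))² = (147 + (¾ + 6))² = (147 + 27/4)² = (615/4)² = 378225/16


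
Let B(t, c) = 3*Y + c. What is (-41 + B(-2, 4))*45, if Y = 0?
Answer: -1665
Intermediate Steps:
B(t, c) = c (B(t, c) = 3*0 + c = 0 + c = c)
(-41 + B(-2, 4))*45 = (-41 + 4)*45 = -37*45 = -1665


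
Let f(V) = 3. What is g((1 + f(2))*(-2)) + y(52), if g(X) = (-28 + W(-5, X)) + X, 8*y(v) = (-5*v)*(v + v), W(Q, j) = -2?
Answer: -3418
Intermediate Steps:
y(v) = -5*v²/4 (y(v) = ((-5*v)*(v + v))/8 = ((-5*v)*(2*v))/8 = (-10*v²)/8 = -5*v²/4)
g(X) = -30 + X (g(X) = (-28 - 2) + X = -30 + X)
g((1 + f(2))*(-2)) + y(52) = (-30 + (1 + 3)*(-2)) - 5/4*52² = (-30 + 4*(-2)) - 5/4*2704 = (-30 - 8) - 3380 = -38 - 3380 = -3418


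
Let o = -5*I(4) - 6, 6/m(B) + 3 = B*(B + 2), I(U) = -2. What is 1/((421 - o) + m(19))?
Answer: 66/27523 ≈ 0.0023980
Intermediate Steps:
m(B) = 6/(-3 + B*(2 + B)) (m(B) = 6/(-3 + B*(B + 2)) = 6/(-3 + B*(2 + B)))
o = 4 (o = -5*(-2) - 6 = 10 - 6 = 4)
1/((421 - o) + m(19)) = 1/((421 - 1*4) + 6/(-3 + 19² + 2*19)) = 1/((421 - 4) + 6/(-3 + 361 + 38)) = 1/(417 + 6/396) = 1/(417 + 6*(1/396)) = 1/(417 + 1/66) = 1/(27523/66) = 66/27523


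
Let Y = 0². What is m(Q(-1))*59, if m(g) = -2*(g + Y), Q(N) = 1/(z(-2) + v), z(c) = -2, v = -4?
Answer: 59/3 ≈ 19.667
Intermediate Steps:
Q(N) = -⅙ (Q(N) = 1/(-2 - 4) = 1/(-6) = -⅙)
Y = 0
m(g) = -2*g (m(g) = -2*(g + 0) = -2*g)
m(Q(-1))*59 = -2*(-⅙)*59 = (⅓)*59 = 59/3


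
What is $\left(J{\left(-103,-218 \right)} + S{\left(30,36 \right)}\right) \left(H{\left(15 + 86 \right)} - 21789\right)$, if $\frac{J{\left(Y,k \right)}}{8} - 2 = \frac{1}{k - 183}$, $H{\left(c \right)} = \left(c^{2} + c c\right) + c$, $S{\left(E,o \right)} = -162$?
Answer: $\frac{75300444}{401} \approx 1.8778 \cdot 10^{5}$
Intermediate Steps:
$H{\left(c \right)} = c + 2 c^{2}$ ($H{\left(c \right)} = \left(c^{2} + c^{2}\right) + c = 2 c^{2} + c = c + 2 c^{2}$)
$J{\left(Y,k \right)} = 16 + \frac{8}{-183 + k}$ ($J{\left(Y,k \right)} = 16 + \frac{8}{k - 183} = 16 + \frac{8}{-183 + k}$)
$\left(J{\left(-103,-218 \right)} + S{\left(30,36 \right)}\right) \left(H{\left(15 + 86 \right)} - 21789\right) = \left(\frac{8 \left(-365 + 2 \left(-218\right)\right)}{-183 - 218} - 162\right) \left(\left(15 + 86\right) \left(1 + 2 \left(15 + 86\right)\right) - 21789\right) = \left(\frac{8 \left(-365 - 436\right)}{-401} - 162\right) \left(101 \left(1 + 2 \cdot 101\right) - 21789\right) = \left(8 \left(- \frac{1}{401}\right) \left(-801\right) - 162\right) \left(101 \left(1 + 202\right) - 21789\right) = \left(\frac{6408}{401} - 162\right) \left(101 \cdot 203 - 21789\right) = - \frac{58554 \left(20503 - 21789\right)}{401} = \left(- \frac{58554}{401}\right) \left(-1286\right) = \frac{75300444}{401}$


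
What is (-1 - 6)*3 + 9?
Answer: -12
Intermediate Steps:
(-1 - 6)*3 + 9 = -7*3 + 9 = -21 + 9 = -12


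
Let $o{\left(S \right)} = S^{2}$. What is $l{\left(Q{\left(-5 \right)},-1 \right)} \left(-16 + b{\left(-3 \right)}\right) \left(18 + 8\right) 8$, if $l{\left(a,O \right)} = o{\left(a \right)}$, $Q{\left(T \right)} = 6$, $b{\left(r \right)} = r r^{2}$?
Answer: $-321984$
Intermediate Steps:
$b{\left(r \right)} = r^{3}$
$l{\left(a,O \right)} = a^{2}$
$l{\left(Q{\left(-5 \right)},-1 \right)} \left(-16 + b{\left(-3 \right)}\right) \left(18 + 8\right) 8 = 6^{2} \left(-16 + \left(-3\right)^{3}\right) \left(18 + 8\right) 8 = 36 \left(-16 - 27\right) 26 \cdot 8 = 36 \left(\left(-43\right) 26\right) 8 = 36 \left(-1118\right) 8 = \left(-40248\right) 8 = -321984$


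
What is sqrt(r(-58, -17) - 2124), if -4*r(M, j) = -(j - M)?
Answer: I*sqrt(8455)/2 ≈ 45.976*I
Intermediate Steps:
r(M, j) = -M/4 + j/4 (r(M, j) = -(-1)*(j - M)/4 = -(M - j)/4 = -M/4 + j/4)
sqrt(r(-58, -17) - 2124) = sqrt((-1/4*(-58) + (1/4)*(-17)) - 2124) = sqrt((29/2 - 17/4) - 2124) = sqrt(41/4 - 2124) = sqrt(-8455/4) = I*sqrt(8455)/2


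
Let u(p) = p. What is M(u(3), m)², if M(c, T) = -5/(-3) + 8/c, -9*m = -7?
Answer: 169/9 ≈ 18.778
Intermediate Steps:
m = 7/9 (m = -⅑*(-7) = 7/9 ≈ 0.77778)
M(c, T) = 5/3 + 8/c (M(c, T) = -5*(-⅓) + 8/c = 5/3 + 8/c)
M(u(3), m)² = (5/3 + 8/3)² = (13/3)² = 169/9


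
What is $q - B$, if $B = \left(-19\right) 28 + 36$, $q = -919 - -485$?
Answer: $62$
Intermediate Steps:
$q = -434$ ($q = -919 + 485 = -434$)
$B = -496$ ($B = -532 + 36 = -496$)
$q - B = -434 - -496 = -434 + 496 = 62$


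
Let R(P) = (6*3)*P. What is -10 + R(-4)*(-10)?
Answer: 710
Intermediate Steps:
R(P) = 18*P
-10 + R(-4)*(-10) = -10 + (18*(-4))*(-10) = -10 - 72*(-10) = -10 + 720 = 710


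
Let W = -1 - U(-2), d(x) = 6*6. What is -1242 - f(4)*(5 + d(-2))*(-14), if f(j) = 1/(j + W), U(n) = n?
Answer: -5636/5 ≈ -1127.2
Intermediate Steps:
d(x) = 36
W = 1 (W = -1 - 1*(-2) = -1 + 2 = 1)
f(j) = 1/(1 + j) (f(j) = 1/(j + 1) = 1/(1 + j))
-1242 - f(4)*(5 + d(-2))*(-14) = -1242 - (5 + 36)/(1 + 4)*(-14) = -1242 - 41/5*(-14) = -1242 - (⅕)*41*(-14) = -1242 - 41*(-14)/5 = -1242 - 1*(-574/5) = -1242 + 574/5 = -5636/5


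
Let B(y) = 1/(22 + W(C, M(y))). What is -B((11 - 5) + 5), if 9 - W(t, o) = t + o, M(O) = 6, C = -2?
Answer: -1/27 ≈ -0.037037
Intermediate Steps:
W(t, o) = 9 - o - t (W(t, o) = 9 - (t + o) = 9 - (o + t) = 9 + (-o - t) = 9 - o - t)
B(y) = 1/27 (B(y) = 1/(22 + (9 - 1*6 - 1*(-2))) = 1/(22 + (9 - 6 + 2)) = 1/(22 + 5) = 1/27)
-B((11 - 5) + 5) = -1*1/27 = -1/27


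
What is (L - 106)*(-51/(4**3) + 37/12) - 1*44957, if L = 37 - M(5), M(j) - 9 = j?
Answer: -8668181/192 ≈ -45147.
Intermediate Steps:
M(j) = 9 + j
L = 23 (L = 37 - (9 + 5) = 37 - 1*14 = 37 - 14 = 23)
(L - 106)*(-51/(4**3) + 37/12) - 1*44957 = (23 - 106)*(-51/(4**3) + 37/12) - 1*44957 = -83*(-51/64 + 37*(1/12)) - 44957 = -83*(-51*1/64 + 37/12) - 44957 = -83*(-51/64 + 37/12) - 44957 = -83*439/192 - 44957 = -36437/192 - 44957 = -8668181/192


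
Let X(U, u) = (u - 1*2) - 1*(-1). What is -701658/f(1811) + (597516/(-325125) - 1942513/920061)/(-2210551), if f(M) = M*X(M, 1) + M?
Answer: -3032505342382301089963/7826985797036482125 ≈ -387.44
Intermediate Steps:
X(U, u) = -1 + u (X(U, u) = (u - 2) + 1 = (-2 + u) + 1 = -1 + u)
f(M) = M (f(M) = M*(-1 + 1) + M = M*0 + M = 0 + M = M)
-701658/f(1811) + (597516/(-325125) - 1942513/920061)/(-2210551) = -701658/1811 + (597516/(-325125) - 1942513/920061)/(-2210551) = -701658*1/1811 + (597516*(-1/325125) - 1942513*1/920061)*(-1/2210551) = -701658/1811 + (-11716/6375 - 1942513/920061)*(-1/2210551) = -701658/1811 - 7720985017/1955129625*(-1/2210551) = -701658/1811 + 7720985017/4321913747673375 = -3032505342382301089963/7826985797036482125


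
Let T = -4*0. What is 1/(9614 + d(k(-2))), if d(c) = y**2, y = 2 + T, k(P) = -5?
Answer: 1/9618 ≈ 0.00010397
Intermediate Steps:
T = 0
y = 2 (y = 2 + 0 = 2)
d(c) = 4 (d(c) = 2**2 = 4)
1/(9614 + d(k(-2))) = 1/(9614 + 4) = 1/9618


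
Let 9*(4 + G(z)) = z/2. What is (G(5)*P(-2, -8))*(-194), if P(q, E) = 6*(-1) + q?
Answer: -51992/9 ≈ -5776.9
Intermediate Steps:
P(q, E) = -6 + q
G(z) = -4 + z/18 (G(z) = -4 + (z/2)/9 = -4 + z/18)
(G(5)*P(-2, -8))*(-194) = ((-4 + (1/18)*5)*(-6 - 2))*(-194) = ((-4 + 5/18)*(-8))*(-194) = -67/18*(-8)*(-194) = (268/9)*(-194) = -51992/9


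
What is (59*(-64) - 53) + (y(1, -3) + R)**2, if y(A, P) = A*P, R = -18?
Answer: -3388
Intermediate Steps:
(59*(-64) - 53) + (y(1, -3) + R)**2 = (59*(-64) - 53) + (1*(-3) - 18)**2 = (-3776 - 53) + (-3 - 18)**2 = -3829 + (-21)**2 = -3829 + 441 = -3388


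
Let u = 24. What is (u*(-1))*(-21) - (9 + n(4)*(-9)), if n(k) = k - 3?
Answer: 504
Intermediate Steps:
n(k) = -3 + k
(u*(-1))*(-21) - (9 + n(4)*(-9)) = (24*(-1))*(-21) - (9 + (-3 + 4)*(-9)) = -24*(-21) - (9 + 1*(-9)) = 504 - (9 - 9) = 504 - 1*0 = 504 + 0 = 504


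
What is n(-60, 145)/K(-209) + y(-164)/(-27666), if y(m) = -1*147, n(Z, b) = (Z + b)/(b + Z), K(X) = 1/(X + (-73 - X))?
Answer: -673157/9222 ≈ -72.995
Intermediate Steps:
K(X) = -1/73 (K(X) = 1/(-73) = -1/73)
n(Z, b) = 1 (n(Z, b) = (Z + b)/(Z + b) = 1)
y(m) = -147
n(-60, 145)/K(-209) + y(-164)/(-27666) = 1/(-1/73) - 147/(-27666) = 1*(-73) - 147*(-1/27666) = -73 + 49/9222 = -673157/9222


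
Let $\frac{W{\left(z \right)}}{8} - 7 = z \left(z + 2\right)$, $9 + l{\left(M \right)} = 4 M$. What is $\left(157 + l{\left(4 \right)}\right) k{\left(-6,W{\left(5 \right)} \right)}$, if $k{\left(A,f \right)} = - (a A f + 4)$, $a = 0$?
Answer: $-656$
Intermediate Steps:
$l{\left(M \right)} = -9 + 4 M$
$W{\left(z \right)} = 56 + 8 z \left(2 + z\right)$ ($W{\left(z \right)} = 56 + 8 z \left(z + 2\right) = 56 + 8 z \left(2 + z\right)$)
$k{\left(A,f \right)} = -4$ ($k{\left(A,f \right)} = - (0 A f + 4) = - (0 f + 4) = - (0 + 4) = \left(-1\right) 4 = -4$)
$\left(157 + l{\left(4 \right)}\right) k{\left(-6,W{\left(5 \right)} \right)} = \left(157 + \left(-9 + 4 \cdot 4\right)\right) \left(-4\right) = \left(157 + \left(-9 + 16\right)\right) \left(-4\right) = \left(157 + 7\right) \left(-4\right) = 164 \left(-4\right) = -656$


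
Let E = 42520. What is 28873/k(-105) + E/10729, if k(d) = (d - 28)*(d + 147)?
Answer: -72261697/59932194 ≈ -1.2057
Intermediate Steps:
k(d) = (-28 + d)*(147 + d)
28873/k(-105) + E/10729 = 28873/(-4116 + (-105)² + 119*(-105)) + 42520/10729 = 28873/(-4116 + 11025 - 12495) + 42520*(1/10729) = 28873/(-5586) + 42520/10729 = 28873*(-1/5586) + 42520/10729 = -28873/5586 + 42520/10729 = -72261697/59932194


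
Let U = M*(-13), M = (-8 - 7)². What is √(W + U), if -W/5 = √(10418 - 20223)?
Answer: √(-2925 - 5*I*√9805) ≈ 4.561 - 54.275*I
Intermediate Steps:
M = 225 (M = (-15)² = 225)
U = -2925 (U = 225*(-13) = -2925)
W = -5*I*√9805 (W = -5*√(10418 - 20223) = -5*I*√9805 ≈ -495.1*I)
√(W + U) = √(-5*I*√9805 - 2925) = √(-2925 - 5*I*√9805)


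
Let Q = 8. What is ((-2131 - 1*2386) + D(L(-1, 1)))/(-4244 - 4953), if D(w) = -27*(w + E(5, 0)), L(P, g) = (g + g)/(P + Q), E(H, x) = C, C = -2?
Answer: 31295/64379 ≈ 0.48611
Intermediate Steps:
E(H, x) = -2
L(P, g) = 2*g/(8 + P) (L(P, g) = (g + g)/(P + 8) = (2*g)/(8 + P) = 2*g/(8 + P))
D(w) = 54 - 27*w (D(w) = -27*(w - 2) = -27*(-2 + w) = 54 - 27*w)
((-2131 - 1*2386) + D(L(-1, 1)))/(-4244 - 4953) = ((-2131 - 1*2386) + (54 - 54/(8 - 1)))/(-4244 - 4953) = ((-2131 - 2386) + (54 - 54/7))/(-9197) = (-4517 + (54 - 54/7))*(-1/9197) = (-4517 + 324/7)*(-1/9197) = -31295/7*(-1/9197) = 31295/64379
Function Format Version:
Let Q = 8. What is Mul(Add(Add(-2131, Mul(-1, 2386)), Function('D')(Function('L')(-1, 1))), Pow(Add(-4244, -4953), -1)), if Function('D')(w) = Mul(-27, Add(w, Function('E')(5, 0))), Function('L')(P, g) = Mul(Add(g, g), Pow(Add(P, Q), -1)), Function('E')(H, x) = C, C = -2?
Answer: Rational(31295, 64379) ≈ 0.48611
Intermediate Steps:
Function('E')(H, x) = -2
Function('L')(P, g) = Mul(2, g, Pow(Add(8, P), -1)) (Function('L')(P, g) = Mul(Add(g, g), Pow(Add(P, 8), -1)) = Mul(Mul(2, g), Pow(Add(8, P), -1)) = Mul(2, g, Pow(Add(8, P), -1)))
Function('D')(w) = Add(54, Mul(-27, w)) (Function('D')(w) = Mul(-27, Add(w, -2)) = Mul(-27, Add(-2, w)) = Add(54, Mul(-27, w)))
Mul(Add(Add(-2131, Mul(-1, 2386)), Function('D')(Function('L')(-1, 1))), Pow(Add(-4244, -4953), -1)) = Mul(Add(Add(-2131, Mul(-1, 2386)), Add(54, Mul(-27, Mul(2, 1, Pow(Add(8, -1), -1))))), Pow(Add(-4244, -4953), -1)) = Mul(Add(Add(-2131, -2386), Add(54, Mul(-27, Mul(2, 1, Pow(7, -1))))), Pow(-9197, -1)) = Mul(Add(-4517, Add(54, Mul(-27, Mul(2, 1, Rational(1, 7))))), Rational(-1, 9197)) = Mul(Add(-4517, Add(54, Mul(-27, Rational(2, 7)))), Rational(-1, 9197)) = Mul(Add(-4517, Add(54, Rational(-54, 7))), Rational(-1, 9197)) = Mul(Add(-4517, Rational(324, 7)), Rational(-1, 9197)) = Mul(Rational(-31295, 7), Rational(-1, 9197)) = Rational(31295, 64379)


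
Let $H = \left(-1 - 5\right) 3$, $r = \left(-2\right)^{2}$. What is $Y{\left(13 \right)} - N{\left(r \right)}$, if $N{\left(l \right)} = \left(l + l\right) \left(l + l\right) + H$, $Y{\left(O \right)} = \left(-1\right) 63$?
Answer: $-109$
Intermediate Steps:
$r = 4$
$Y{\left(O \right)} = -63$
$H = -18$ ($H = \left(-6\right) 3 = -18$)
$N{\left(l \right)} = -18 + 4 l^{2}$ ($N{\left(l \right)} = \left(l + l\right) \left(l + l\right) - 18 = 2 l 2 l - 18 = 4 l^{2} - 18 = -18 + 4 l^{2}$)
$Y{\left(13 \right)} - N{\left(r \right)} = -63 - \left(-18 + 4 \cdot 4^{2}\right) = -63 - \left(-18 + 4 \cdot 16\right) = -63 - \left(-18 + 64\right) = -63 - 46 = -109$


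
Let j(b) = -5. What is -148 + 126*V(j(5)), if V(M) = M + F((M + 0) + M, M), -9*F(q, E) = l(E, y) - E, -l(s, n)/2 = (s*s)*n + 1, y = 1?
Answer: -120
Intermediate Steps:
l(s, n) = -2 - 2*n*s**2 (l(s, n) = -2*((s*s)*n + 1) = -2*(s**2*n + 1) = -2*(n*s**2 + 1) = -2*(1 + n*s**2) = -2 - 2*n*s**2)
F(q, E) = 2/9 + E/9 + 2*E**2/9 (F(q, E) = -((-2 - 2*1*E**2) - E)/9 = -((-2 - 2*E**2) - E)/9 = -(-2 - E - 2*E**2)/9 = 2/9 + E/9 + 2*E**2/9)
V(M) = 2/9 + 2*M**2/9 + 10*M/9 (V(M) = M + (2/9 + M/9 + 2*M**2/9) = 2/9 + 2*M**2/9 + 10*M/9)
-148 + 126*V(j(5)) = -148 + 126*(2/9 + (2/9)*(-5)**2 + (10/9)*(-5)) = -148 + 126*(2/9 + (2/9)*25 - 50/9) = -148 + 126*(2/9 + 50/9 - 50/9) = -148 + 126*(2/9) = -148 + 28 = -120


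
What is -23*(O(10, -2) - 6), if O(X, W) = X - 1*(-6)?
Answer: -230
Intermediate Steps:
O(X, W) = 6 + X (O(X, W) = X + 6 = 6 + X)
-23*(O(10, -2) - 6) = -23*((6 + 10) - 6) = -23*(16 - 6) = -23*10 = -230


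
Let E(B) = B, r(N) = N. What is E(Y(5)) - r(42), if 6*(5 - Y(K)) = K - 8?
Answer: -73/2 ≈ -36.500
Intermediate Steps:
Y(K) = 19/3 - K/6 (Y(K) = 5 - (K - 8)/6 = 5 - (-8 + K)/6 = 5 + (4/3 - K/6) = 19/3 - K/6)
E(Y(5)) - r(42) = (19/3 - ⅙*5) - 1*42 = (19/3 - ⅚) - 42 = 11/2 - 42 = -73/2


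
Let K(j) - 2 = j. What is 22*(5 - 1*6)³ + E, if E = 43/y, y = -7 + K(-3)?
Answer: -219/8 ≈ -27.375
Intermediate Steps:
K(j) = 2 + j
y = -8 (y = -7 + (2 - 3) = -7 - 1 = -8)
E = -43/8 (E = 43/(-8) = 43*(-⅛) = -43/8 ≈ -5.3750)
22*(5 - 1*6)³ + E = 22*(5 - 1*6)³ - 43/8 = 22*(5 - 6)³ - 43/8 = 22*(-1)³ - 43/8 = 22*(-1) - 43/8 = -22 - 43/8 = -219/8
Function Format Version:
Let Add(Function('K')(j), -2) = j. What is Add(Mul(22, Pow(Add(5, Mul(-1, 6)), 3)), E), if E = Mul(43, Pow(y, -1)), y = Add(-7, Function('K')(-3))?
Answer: Rational(-219, 8) ≈ -27.375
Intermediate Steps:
Function('K')(j) = Add(2, j)
y = -8 (y = Add(-7, Add(2, -3)) = Add(-7, -1) = -8)
E = Rational(-43, 8) (E = Mul(43, Pow(-8, -1)) = Mul(43, Rational(-1, 8)) = Rational(-43, 8) ≈ -5.3750)
Add(Mul(22, Pow(Add(5, Mul(-1, 6)), 3)), E) = Add(Mul(22, Pow(Add(5, Mul(-1, 6)), 3)), Rational(-43, 8)) = Add(Mul(22, Pow(Add(5, -6), 3)), Rational(-43, 8)) = Add(Mul(22, Pow(-1, 3)), Rational(-43, 8)) = Add(Mul(22, -1), Rational(-43, 8)) = Add(-22, Rational(-43, 8)) = Rational(-219, 8)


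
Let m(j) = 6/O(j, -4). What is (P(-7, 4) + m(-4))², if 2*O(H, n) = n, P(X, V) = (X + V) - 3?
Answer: 81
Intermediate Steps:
P(X, V) = -3 + V + X (P(X, V) = (V + X) - 3 = -3 + V + X)
O(H, n) = n/2
m(j) = -3 (m(j) = 6/(((½)*(-4))) = 6/(-2) = 6*(-½) = -3)
(P(-7, 4) + m(-4))² = ((-3 + 4 - 7) - 3)² = (-6 - 3)² = (-9)² = 81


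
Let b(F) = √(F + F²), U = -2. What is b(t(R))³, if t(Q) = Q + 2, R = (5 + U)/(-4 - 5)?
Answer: 80*√10/27 ≈ 9.3697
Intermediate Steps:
R = -⅓ (R = (5 - 2)/(-4 - 5) = 3/(-9) = 3*(-⅑) = -⅓ ≈ -0.33333)
t(Q) = 2 + Q
b(t(R))³ = (√((2 - ⅓)*(1 + (2 - ⅓))))³ = (√(5*(1 + 5/3)/3))³ = (√((5/3)*(8/3)))³ = (√(40/9))³ = (2*√10/3)³ = 80*√10/27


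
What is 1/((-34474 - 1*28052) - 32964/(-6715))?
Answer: -6715/419829126 ≈ -1.5995e-5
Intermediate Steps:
1/((-34474 - 1*28052) - 32964/(-6715)) = 1/((-34474 - 28052) - 32964*(-1/6715)) = 1/(-62526 + 32964/6715) = 1/(-419829126/6715) = -6715/419829126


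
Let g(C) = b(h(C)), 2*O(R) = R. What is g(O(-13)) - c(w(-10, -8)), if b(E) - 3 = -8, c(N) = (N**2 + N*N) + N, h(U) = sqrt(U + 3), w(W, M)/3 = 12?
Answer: -2633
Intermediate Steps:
w(W, M) = 36 (w(W, M) = 3*12 = 36)
h(U) = sqrt(3 + U)
O(R) = R/2
c(N) = N + 2*N**2 (c(N) = (N**2 + N**2) + N = 2*N**2 + N = N + 2*N**2)
b(E) = -5 (b(E) = 3 - 8 = -5)
g(C) = -5
g(O(-13)) - c(w(-10, -8)) = -5 - 36*(1 + 2*36) = -5 - 36*(1 + 72) = -5 - 36*73 = -5 - 1*2628 = -5 - 2628 = -2633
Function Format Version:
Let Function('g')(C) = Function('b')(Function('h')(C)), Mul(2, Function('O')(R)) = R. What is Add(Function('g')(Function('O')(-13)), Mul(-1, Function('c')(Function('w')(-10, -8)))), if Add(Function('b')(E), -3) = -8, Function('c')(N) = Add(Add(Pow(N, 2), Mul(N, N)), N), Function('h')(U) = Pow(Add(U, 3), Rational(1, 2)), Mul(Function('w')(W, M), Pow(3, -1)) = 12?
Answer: -2633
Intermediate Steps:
Function('w')(W, M) = 36 (Function('w')(W, M) = Mul(3, 12) = 36)
Function('h')(U) = Pow(Add(3, U), Rational(1, 2))
Function('O')(R) = Mul(Rational(1, 2), R)
Function('c')(N) = Add(N, Mul(2, Pow(N, 2))) (Function('c')(N) = Add(Add(Pow(N, 2), Pow(N, 2)), N) = Add(Mul(2, Pow(N, 2)), N) = Add(N, Mul(2, Pow(N, 2))))
Function('b')(E) = -5 (Function('b')(E) = Add(3, -8) = -5)
Function('g')(C) = -5
Add(Function('g')(Function('O')(-13)), Mul(-1, Function('c')(Function('w')(-10, -8)))) = Add(-5, Mul(-1, Mul(36, Add(1, Mul(2, 36))))) = Add(-5, Mul(-1, Mul(36, Add(1, 72)))) = Add(-5, Mul(-1, Mul(36, 73))) = Add(-5, Mul(-1, 2628)) = Add(-5, -2628) = -2633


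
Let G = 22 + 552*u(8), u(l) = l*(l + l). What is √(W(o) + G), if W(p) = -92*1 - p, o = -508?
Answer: 17*√246 ≈ 266.63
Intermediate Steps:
u(l) = 2*l² (u(l) = l*(2*l) = 2*l²)
W(p) = -92 - p
G = 70678 (G = 22 + 552*(2*8²) = 22 + 552*(2*64) = 22 + 552*128 = 22 + 70656 = 70678)
√(W(o) + G) = √((-92 - 1*(-508)) + 70678) = √((-92 + 508) + 70678) = √(416 + 70678) = √71094 = 17*√246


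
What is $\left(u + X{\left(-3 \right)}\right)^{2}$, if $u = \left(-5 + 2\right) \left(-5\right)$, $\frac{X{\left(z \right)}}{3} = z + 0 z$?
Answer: $36$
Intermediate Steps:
$X{\left(z \right)} = 3 z$ ($X{\left(z \right)} = 3 \left(z + 0 z\right) = 3 \left(z + 0\right) = 3 z$)
$u = 15$ ($u = \left(-3\right) \left(-5\right) = 15$)
$\left(u + X{\left(-3 \right)}\right)^{2} = \left(15 + 3 \left(-3\right)\right)^{2} = \left(15 - 9\right)^{2} = 6^{2} = 36$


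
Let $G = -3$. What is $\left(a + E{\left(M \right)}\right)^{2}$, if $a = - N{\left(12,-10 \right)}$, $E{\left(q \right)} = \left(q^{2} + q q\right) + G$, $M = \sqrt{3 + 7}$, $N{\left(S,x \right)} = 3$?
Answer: $196$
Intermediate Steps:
$M = \sqrt{10} \approx 3.1623$
$E{\left(q \right)} = -3 + 2 q^{2}$ ($E{\left(q \right)} = \left(q^{2} + q q\right) - 3 = \left(q^{2} + q^{2}\right) - 3 = 2 q^{2} - 3 = -3 + 2 q^{2}$)
$a = -3$ ($a = \left(-1\right) 3 = -3$)
$\left(a + E{\left(M \right)}\right)^{2} = \left(-3 - \left(3 - 2 \left(\sqrt{10}\right)^{2}\right)\right)^{2} = \left(-3 + \left(-3 + 2 \cdot 10\right)\right)^{2} = \left(-3 + \left(-3 + 20\right)\right)^{2} = \left(-3 + 17\right)^{2} = 14^{2} = 196$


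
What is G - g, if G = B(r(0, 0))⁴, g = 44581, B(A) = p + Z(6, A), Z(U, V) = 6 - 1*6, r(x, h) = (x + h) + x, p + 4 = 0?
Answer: -44325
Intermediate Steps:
p = -4 (p = -4 + 0 = -4)
r(x, h) = h + 2*x (r(x, h) = (h + x) + x = h + 2*x)
Z(U, V) = 0 (Z(U, V) = 6 - 6 = 0)
B(A) = -4 (B(A) = -4 + 0 = -4)
G = 256 (G = (-4)⁴ = 256)
G - g = 256 - 1*44581 = 256 - 44581 = -44325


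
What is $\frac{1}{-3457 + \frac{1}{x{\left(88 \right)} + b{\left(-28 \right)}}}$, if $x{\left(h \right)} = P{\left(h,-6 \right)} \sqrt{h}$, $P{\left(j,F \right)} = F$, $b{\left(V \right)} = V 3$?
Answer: $- \frac{1221900}{4224134699} - \frac{12 \sqrt{22}}{46465481689} \approx -0.00028927$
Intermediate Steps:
$b{\left(V \right)} = 3 V$
$x{\left(h \right)} = - 6 \sqrt{h}$
$\frac{1}{-3457 + \frac{1}{x{\left(88 \right)} + b{\left(-28 \right)}}} = \frac{1}{-3457 + \frac{1}{- 6 \sqrt{88} + 3 \left(-28\right)}} = \frac{1}{-3457 + \frac{1}{- 6 \cdot 2 \sqrt{22} - 84}} = \frac{1}{-3457 + \frac{1}{- 12 \sqrt{22} - 84}} = \frac{1}{-3457 + \frac{1}{-84 - 12 \sqrt{22}}}$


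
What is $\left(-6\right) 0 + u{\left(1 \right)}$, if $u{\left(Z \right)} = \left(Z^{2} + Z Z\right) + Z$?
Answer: $3$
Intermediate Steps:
$u{\left(Z \right)} = Z + 2 Z^{2}$ ($u{\left(Z \right)} = \left(Z^{2} + Z^{2}\right) + Z = 2 Z^{2} + Z = Z + 2 Z^{2}$)
$\left(-6\right) 0 + u{\left(1 \right)} = \left(-6\right) 0 + 1 \left(1 + 2 \cdot 1\right) = 0 + 1 \left(1 + 2\right) = 0 + 1 \cdot 3 = 0 + 3 = 3$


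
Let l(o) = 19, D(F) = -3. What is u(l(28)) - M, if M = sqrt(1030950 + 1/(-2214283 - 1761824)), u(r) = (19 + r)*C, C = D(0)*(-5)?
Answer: 570 - sqrt(16298728637240170443)/3976107 ≈ -445.36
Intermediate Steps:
C = 15 (C = -3*(-5) = 15)
u(r) = 285 + 15*r (u(r) = (19 + r)*15 = 285 + 15*r)
M = sqrt(16298728637240170443)/3976107 (M = sqrt(1030950 + 1/(-3976107)) = sqrt(1030950 - 1/3976107) = sqrt(4099167511649/3976107) = sqrt(16298728637240170443)/3976107 ≈ 1015.4)
u(l(28)) - M = (285 + 15*19) - sqrt(16298728637240170443)/3976107 = (285 + 285) - sqrt(16298728637240170443)/3976107 = 570 - sqrt(16298728637240170443)/3976107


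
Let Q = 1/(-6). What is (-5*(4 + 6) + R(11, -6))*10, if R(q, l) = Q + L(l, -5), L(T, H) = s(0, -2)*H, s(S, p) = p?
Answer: -1205/3 ≈ -401.67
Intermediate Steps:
L(T, H) = -2*H
Q = -⅙ ≈ -0.16667
R(q, l) = 59/6 (R(q, l) = -⅙ - 2*(-5) = -⅙ + 10 = 59/6)
(-5*(4 + 6) + R(11, -6))*10 = (-5*(4 + 6) + 59/6)*10 = (-5*10 + 59/6)*10 = (-50 + 59/6)*10 = -241/6*10 = -1205/3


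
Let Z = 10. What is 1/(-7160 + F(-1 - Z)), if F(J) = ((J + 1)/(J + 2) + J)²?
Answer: -81/572039 ≈ -0.00014160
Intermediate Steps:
F(J) = (J + (1 + J)/(2 + J))² (F(J) = ((1 + J)/(2 + J) + J)² = (J + (1 + J)/(2 + J))²)
1/(-7160 + F(-1 - Z)) = 1/(-7160 + (1 + (-1 - 1*10)² + 3*(-1 - 1*10))²/(2 + (-1 - 1*10))²) = 1/(-7160 + (1 + (-1 - 10)² + 3*(-1 - 10))²/(2 + (-1 - 10))²) = 1/(-7160 + (1 + (-11)² + 3*(-11))²/(2 - 11)²) = 1/(-7160 + (1 + 121 - 33)²/(-9)²) = 1/(-7160 + (1/81)*89²) = 1/(-7160 + (1/81)*7921) = 1/(-7160 + 7921/81) = 1/(-572039/81) = -81/572039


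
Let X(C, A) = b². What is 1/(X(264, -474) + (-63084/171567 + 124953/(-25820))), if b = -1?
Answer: -1476619980/6212260097 ≈ -0.23769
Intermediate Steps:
X(C, A) = 1 (X(C, A) = (-1)² = 1)
1/(X(264, -474) + (-63084/171567 + 124953/(-25820))) = 1/(1 + (-63084/171567 + 124953/(-25820))) = 1/(1 + (-63084*1/171567 + 124953*(-1/25820))) = 1/(1 + (-21028/57189 - 124953/25820)) = 1/(1 - 7688880077/1476619980) = 1/(-6212260097/1476619980) = -1476619980/6212260097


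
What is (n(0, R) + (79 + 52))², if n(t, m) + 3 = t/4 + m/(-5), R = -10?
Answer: 16900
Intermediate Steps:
n(t, m) = -3 - m/5 + t/4 (n(t, m) = -3 + (t/4 + m/(-5)) = -3 + (t*(¼) + m*(-⅕)) = -3 + (t/4 - m/5) = -3 + (-m/5 + t/4) = -3 - m/5 + t/4)
(n(0, R) + (79 + 52))² = ((-3 - ⅕*(-10) + (¼)*0) + (79 + 52))² = ((-3 + 2 + 0) + 131)² = (-1 + 131)² = 130² = 16900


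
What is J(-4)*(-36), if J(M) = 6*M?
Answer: 864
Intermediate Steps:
J(-4)*(-36) = (6*(-4))*(-36) = -24*(-36) = 864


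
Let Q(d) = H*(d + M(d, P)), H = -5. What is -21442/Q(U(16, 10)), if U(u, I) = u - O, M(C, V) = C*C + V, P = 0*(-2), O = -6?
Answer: 10721/1265 ≈ 8.4751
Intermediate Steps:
P = 0
M(C, V) = V + C² (M(C, V) = C² + V = V + C²)
U(u, I) = 6 + u (U(u, I) = u - 1*(-6) = u + 6 = 6 + u)
Q(d) = -5*d - 5*d² (Q(d) = -5*(d + (0 + d²)) = -5*(d + d²) = -5*d - 5*d²)
-21442/Q(U(16, 10)) = -21442*1/(5*(-1 - (6 + 16))*(6 + 16)) = -21442*1/(110*(-1 - 1*22)) = -21442*1/(110*(-1 - 22)) = -21442/(5*22*(-23)) = -21442/(-2530) = -21442*(-1/2530) = 10721/1265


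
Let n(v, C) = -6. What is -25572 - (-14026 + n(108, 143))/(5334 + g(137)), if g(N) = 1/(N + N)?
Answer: -37370067956/1461517 ≈ -25569.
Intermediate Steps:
g(N) = 1/(2*N)
-25572 - (-14026 + n(108, 143))/(5334 + g(137)) = -25572 - (-14026 - 6)/(5334 + (1/2)/137) = -25572 - (-14032)/(5334 + (1/2)*(1/137)) = -25572 - (-14032)/(5334 + 1/274) = -25572 - (-14032)/1461517/274 = -25572 - (-14032)*274/1461517 = -25572 - 1*(-3844768/1461517) = -25572 + 3844768/1461517 = -37370067956/1461517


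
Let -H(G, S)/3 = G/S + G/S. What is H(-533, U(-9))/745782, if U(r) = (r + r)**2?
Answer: 533/40272228 ≈ 1.3235e-5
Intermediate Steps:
U(r) = 4*r**2 (U(r) = (2*r)**2 = 4*r**2)
H(G, S) = -6*G/S (H(G, S) = -3*(G/S + G/S) = -6*G/S)
H(-533, U(-9))/745782 = -6*(-533)/4*(-9)**2/745782 = -6*(-533)/4*81*(1/745782) = -6*(-533)/324*(1/745782) = -6*(-533)*1/324*(1/745782) = (533/54)*(1/745782) = 533/40272228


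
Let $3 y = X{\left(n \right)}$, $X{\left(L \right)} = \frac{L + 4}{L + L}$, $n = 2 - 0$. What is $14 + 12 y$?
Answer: $20$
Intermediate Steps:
$n = 2$ ($n = 2 + 0 = 2$)
$X{\left(L \right)} = \frac{4 + L}{2 L}$
$y = \frac{1}{2}$ ($y = \frac{\frac{1}{2} \cdot \frac{1}{2} \left(4 + 2\right)}{3} = \frac{\frac{1}{2} \cdot \frac{1}{2} \cdot 6}{3} = \frac{1}{3} \cdot \frac{3}{2} = \frac{1}{2} \approx 0.5$)
$14 + 12 y = 14 + 12 \cdot \frac{1}{2} = 14 + 6 = 20$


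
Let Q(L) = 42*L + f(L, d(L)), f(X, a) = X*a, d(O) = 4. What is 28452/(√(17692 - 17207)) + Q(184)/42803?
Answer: 368/1861 + 28452*√485/485 ≈ 1292.1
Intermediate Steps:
Q(L) = 46*L (Q(L) = 42*L + L*4 = 42*L + 4*L = 46*L)
28452/(√(17692 - 17207)) + Q(184)/42803 = 28452/(√(17692 - 17207)) + (46*184)/42803 = 28452/(√485) + 8464*(1/42803) = 28452*(√485/485) + 368/1861 = 28452*√485/485 + 368/1861 = 368/1861 + 28452*√485/485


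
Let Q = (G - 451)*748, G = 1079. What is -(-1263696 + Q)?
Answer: 793952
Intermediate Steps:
Q = 469744 (Q = (1079 - 451)*748 = 628*748 = 469744)
-(-1263696 + Q) = -(-1263696 + 469744) = -1*(-793952) = 793952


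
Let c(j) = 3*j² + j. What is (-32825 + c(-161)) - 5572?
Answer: 39205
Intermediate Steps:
c(j) = j + 3*j²
(-32825 + c(-161)) - 5572 = (-32825 - 161*(1 + 3*(-161))) - 5572 = (-32825 - 161*(1 - 483)) - 5572 = (-32825 - 161*(-482)) - 5572 = (-32825 + 77602) - 5572 = 44777 - 5572 = 39205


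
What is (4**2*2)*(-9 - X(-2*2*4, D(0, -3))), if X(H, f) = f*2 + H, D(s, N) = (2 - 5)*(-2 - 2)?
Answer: -544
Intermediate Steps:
D(s, N) = 12 (D(s, N) = -3*(-4) = 12)
X(H, f) = H + 2*f (X(H, f) = 2*f + H = H + 2*f)
(4**2*2)*(-9 - X(-2*2*4, D(0, -3))) = (4**2*2)*(-9 - (-2*2*4 + 2*12)) = (16*2)*(-9 - (-4*4 + 24)) = 32*(-9 - (-16 + 24)) = 32*(-9 - 1*8) = 32*(-9 - 8) = 32*(-17) = -544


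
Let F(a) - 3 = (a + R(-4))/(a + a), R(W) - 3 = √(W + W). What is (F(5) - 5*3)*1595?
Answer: -17864 + 319*I*√2 ≈ -17864.0 + 451.13*I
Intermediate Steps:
R(W) = 3 + √2*√W (R(W) = 3 + √(W + W) = 3 + √(2*W) = 3 + √2*√W)
F(a) = 3 + (3 + a + 2*I*√2)/(2*a) (F(a) = 3 + (a + (3 + √2*√(-4)))/(a + a) = 3 + (a + (3 + √2*(2*I)))/((2*a)) = 3 + (a + (3 + 2*I*√2))*(1/(2*a)) = 3 + (3 + a + 2*I*√2)*(1/(2*a)) = 3 + (3 + a + 2*I*√2)/(2*a))
(F(5) - 5*3)*1595 = ((½)*(3 + 7*5 + 2*I*√2)/5 - 5*3)*1595 = ((½)*(⅕)*(3 + 35 + 2*I*√2) - 15)*1595 = ((½)*(⅕)*(38 + 2*I*√2) - 15)*1595 = ((19/5 + I*√2/5) - 15)*1595 = (-56/5 + I*√2/5)*1595 = -17864 + 319*I*√2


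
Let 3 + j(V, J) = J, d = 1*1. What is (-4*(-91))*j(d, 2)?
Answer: -364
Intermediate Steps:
d = 1
j(V, J) = -3 + J
(-4*(-91))*j(d, 2) = (-4*(-91))*(-3 + 2) = 364*(-1) = -364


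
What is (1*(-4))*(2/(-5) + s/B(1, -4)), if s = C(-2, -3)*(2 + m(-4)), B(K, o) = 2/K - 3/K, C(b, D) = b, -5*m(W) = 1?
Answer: -64/5 ≈ -12.800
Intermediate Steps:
m(W) = -⅕ (m(W) = -⅕*1 = -⅕)
B(K, o) = -1/K
s = -18/5 (s = -2*(2 - ⅕) = -2*9/5 = -18/5 ≈ -3.6000)
(1*(-4))*(2/(-5) + s/B(1, -4)) = (1*(-4))*(2/(-5) - 18/(5*((-1/1)))) = -4*(2*(-⅕) - 18/(5*((-1*1)))) = -4*(-⅖ - 18/5/(-1)) = -4*(-⅖ - 18/5*(-1)) = -4*(-⅖ + 18/5) = -4*16/5 = -64/5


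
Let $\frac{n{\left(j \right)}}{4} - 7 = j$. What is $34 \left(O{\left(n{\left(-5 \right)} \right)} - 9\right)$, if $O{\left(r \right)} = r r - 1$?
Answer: $1836$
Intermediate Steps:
$n{\left(j \right)} = 28 + 4 j$
$O{\left(r \right)} = -1 + r^{2}$ ($O{\left(r \right)} = r^{2} - 1 = -1 + r^{2}$)
$34 \left(O{\left(n{\left(-5 \right)} \right)} - 9\right) = 34 \left(\left(-1 + \left(28 + 4 \left(-5\right)\right)^{2}\right) - 9\right) = 34 \left(\left(-1 + \left(28 - 20\right)^{2}\right) - 9\right) = 34 \left(\left(-1 + 8^{2}\right) - 9\right) = 34 \left(\left(-1 + 64\right) - 9\right) = 34 \left(63 - 9\right) = 34 \cdot 54 = 1836$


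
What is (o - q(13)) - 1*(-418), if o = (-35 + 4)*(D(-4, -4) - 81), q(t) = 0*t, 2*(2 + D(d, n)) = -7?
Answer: 6199/2 ≈ 3099.5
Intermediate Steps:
D(d, n) = -11/2 (D(d, n) = -2 + (1/2)*(-7) = -2 - 7/2 = -11/2)
q(t) = 0
o = 5363/2 (o = (-35 + 4)*(-11/2 - 81) = -31*(-173/2) = 5363/2 ≈ 2681.5)
(o - q(13)) - 1*(-418) = (5363/2 - 1*0) - 1*(-418) = (5363/2 + 0) + 418 = 5363/2 + 418 = 6199/2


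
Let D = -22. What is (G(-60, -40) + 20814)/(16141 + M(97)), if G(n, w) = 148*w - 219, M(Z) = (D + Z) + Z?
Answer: 14675/16313 ≈ 0.89959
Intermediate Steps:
M(Z) = -22 + 2*Z (M(Z) = (-22 + Z) + Z = -22 + 2*Z)
G(n, w) = -219 + 148*w
(G(-60, -40) + 20814)/(16141 + M(97)) = ((-219 + 148*(-40)) + 20814)/(16141 + (-22 + 2*97)) = ((-219 - 5920) + 20814)/(16141 + (-22 + 194)) = (-6139 + 20814)/(16141 + 172) = 14675/16313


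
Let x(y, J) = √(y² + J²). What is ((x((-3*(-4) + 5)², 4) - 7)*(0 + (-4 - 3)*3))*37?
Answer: 5439 - 777*√83537 ≈ -2.1914e+5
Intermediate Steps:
x(y, J) = √(J² + y²)
((x((-3*(-4) + 5)², 4) - 7)*(0 + (-4 - 3)*3))*37 = ((√(4² + ((-3*(-4) + 5)²)²) - 7)*(0 + (-4 - 3)*3))*37 = ((√(16 + ((12 + 5)²)²) - 7)*(0 - 7*3))*37 = ((√(16 + (17²)²) - 7)*(0 - 21))*37 = ((√(16 + 289²) - 7)*(-21))*37 = ((√(16 + 83521) - 7)*(-21))*37 = ((√83537 - 7)*(-21))*37 = ((-7 + √83537)*(-21))*37 = (147 - 21*√83537)*37 = 5439 - 777*√83537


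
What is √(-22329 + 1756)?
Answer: I*√20573 ≈ 143.43*I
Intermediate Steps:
√(-22329 + 1756) = √(-20573) = I*√20573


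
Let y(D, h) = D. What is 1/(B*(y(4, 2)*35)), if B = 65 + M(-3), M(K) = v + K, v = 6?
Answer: 1/9520 ≈ 0.00010504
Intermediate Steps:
M(K) = 6 + K
B = 68 (B = 65 + (6 - 3) = 65 + 3 = 68)
1/(B*(y(4, 2)*35)) = 1/(68*(4*35)) = 1/(68*140) = 1/9520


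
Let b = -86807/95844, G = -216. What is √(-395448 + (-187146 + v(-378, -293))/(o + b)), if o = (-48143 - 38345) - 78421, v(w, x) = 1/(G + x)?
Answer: 2*I*√3364794347678492580345873/5833983413 ≈ 628.85*I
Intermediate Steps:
v(w, x) = 1/(-216 + x)
b = -12401/13692 (b = -86807*1/95844 = -12401/13692 ≈ -0.90571)
o = -164909 (o = -86488 - 78421 = -164909)
√(-395448 + (-187146 + v(-378, -293))/(o + b)) = √(-395448 + (-187146 + 1/(-216 - 293))/(-164909 - 12401/13692)) = √(-395448 + (-187146 + 1/(-509))/(-2257946429/13692)) = √(-395448 + (-187146 - 1/509)*(-13692/2257946429)) = √(-395448 - 95257315/509*(-13692/2257946429)) = √(-395448 + 1304263156980/1149294732361) = √(-454484999059535748/1149294732361) = 2*I*√3364794347678492580345873/5833983413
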